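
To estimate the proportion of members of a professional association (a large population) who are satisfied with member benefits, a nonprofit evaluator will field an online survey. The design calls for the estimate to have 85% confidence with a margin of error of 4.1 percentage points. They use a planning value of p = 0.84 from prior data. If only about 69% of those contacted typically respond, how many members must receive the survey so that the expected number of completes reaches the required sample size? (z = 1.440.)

Completed interviews needed: n₀ = 1.440² × 0.1344 / 0.041² ≈ 165.79 → 166.
At a 69% response rate, contacts needed = 166 / 0.69 ≈ 240.58 → 241.

241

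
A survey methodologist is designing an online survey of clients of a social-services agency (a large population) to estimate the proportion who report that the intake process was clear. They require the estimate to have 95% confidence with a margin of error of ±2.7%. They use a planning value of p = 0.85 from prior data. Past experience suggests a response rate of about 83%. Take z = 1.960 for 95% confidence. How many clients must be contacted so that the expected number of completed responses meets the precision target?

810

Completed interviews needed: n₀ = 1.960² × 0.1275 / 0.027² ≈ 671.88 → 672.
At an 83% response rate, contacts needed = 672 / 0.83 ≈ 809.64 → 810.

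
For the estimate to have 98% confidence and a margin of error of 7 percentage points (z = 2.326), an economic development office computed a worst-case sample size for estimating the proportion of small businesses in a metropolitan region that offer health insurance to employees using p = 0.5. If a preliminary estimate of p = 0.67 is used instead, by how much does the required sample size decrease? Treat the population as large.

32

Conservative (p = 0.5): n = 2.326² × 0.25 / 0.070² ≈ 276.03 → 277.
Using p = 0.67: p(1−p) = 0.2211, so n = 2.326² × 0.2211 / 0.070² ≈ 244.12 → 245.
Reduction: 277 − 245 = 32.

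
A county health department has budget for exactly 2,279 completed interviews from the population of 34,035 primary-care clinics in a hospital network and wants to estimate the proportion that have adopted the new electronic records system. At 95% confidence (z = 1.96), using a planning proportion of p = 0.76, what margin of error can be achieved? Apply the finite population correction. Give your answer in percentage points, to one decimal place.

1.7

Finite-population factor: (N−n)/(N−1) = (34035−2279)/(34035−1) = 0.9331.
SE(p̂) = √[p(1−p)/n · (N−n)/(N−1)] = √[0.1824/2279 × 0.9331] = 0.00864.
E = z × SE = 1.96 × 0.00864 = 0.01694 ≈ 1.7 percentage points.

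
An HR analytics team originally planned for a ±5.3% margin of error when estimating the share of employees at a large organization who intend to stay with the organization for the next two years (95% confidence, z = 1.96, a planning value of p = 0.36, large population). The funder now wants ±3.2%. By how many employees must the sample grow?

At ±5.3%: n = 1.96² × 0.2304 / 0.053² ≈ 315.10 → 316.
At ±3.2%: n = 1.96² × 0.2304 / 0.032² ≈ 864.36 → 865.
Additional respondents: 865 − 316 = 549.

549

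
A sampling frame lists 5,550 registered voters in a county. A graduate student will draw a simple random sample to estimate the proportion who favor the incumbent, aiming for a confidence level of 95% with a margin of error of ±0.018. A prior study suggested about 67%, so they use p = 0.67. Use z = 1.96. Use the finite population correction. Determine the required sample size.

1781

Unadjusted: n₀ = 1.96² × 0.67 × 0.33 / 0.018² ≈ 2621.54, so n₀ = 2622.
Finite population correction with N = 5,550: n = n₀ / (1 + (n₀−1)/N) = 2622 / (1 + 2621/5550) = 2622 / 1.4723 ≈ 1780.94.
Rounding up, n = 1781.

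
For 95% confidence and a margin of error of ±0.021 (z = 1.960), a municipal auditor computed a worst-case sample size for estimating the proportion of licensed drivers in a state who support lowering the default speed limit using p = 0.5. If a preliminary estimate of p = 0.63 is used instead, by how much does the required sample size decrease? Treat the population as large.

147

Conservative (p = 0.5): n = 1.960² × 0.25 / 0.021² ≈ 2177.78 → 2178.
Using p = 0.63: p(1−p) = 0.2331, so n = 1.960² × 0.2331 / 0.021² ≈ 2030.56 → 2031.
Reduction: 2178 − 2031 = 147.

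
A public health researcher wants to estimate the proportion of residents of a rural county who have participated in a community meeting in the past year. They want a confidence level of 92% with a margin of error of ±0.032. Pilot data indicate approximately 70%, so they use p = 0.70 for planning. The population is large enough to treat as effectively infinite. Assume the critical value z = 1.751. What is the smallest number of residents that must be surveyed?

629

With p = 0.70, p(1−p) = 0.2100.
n = z²·p(1−p)/E² = 1.751² × 0.2100 / 0.032² = 3.0660 × 0.2100 / 0.001024 ≈ 628.77.
Rounding up gives n = 629.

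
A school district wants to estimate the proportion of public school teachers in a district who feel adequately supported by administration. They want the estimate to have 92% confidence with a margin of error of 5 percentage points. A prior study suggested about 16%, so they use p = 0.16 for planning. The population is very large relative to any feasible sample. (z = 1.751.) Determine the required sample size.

With p = 0.16, p(1−p) = 0.1344.
n = z²·p(1−p)/E² = 1.751² × 0.1344 / 0.050² = 3.0660 × 0.1344 / 0.002500 ≈ 164.83.
Rounding up gives n = 165.

165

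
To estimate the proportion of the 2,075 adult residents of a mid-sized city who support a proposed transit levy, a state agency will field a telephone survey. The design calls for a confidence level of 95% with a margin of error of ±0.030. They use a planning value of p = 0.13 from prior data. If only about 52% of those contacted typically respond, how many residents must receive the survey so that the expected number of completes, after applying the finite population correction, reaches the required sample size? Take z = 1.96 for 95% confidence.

Completed interviews needed (unadjusted): n₀ = 1.96² × 0.1131 / 0.030² ≈ 482.76 → 483.
FPC for N = 2,075: n = 483 / (1 + 482/2075) = 483 / 1.2323 ≈ 391.95 → 392.
At a 52% response rate, contacts needed = 392 / 0.52 ≈ 753.85 → 754.

754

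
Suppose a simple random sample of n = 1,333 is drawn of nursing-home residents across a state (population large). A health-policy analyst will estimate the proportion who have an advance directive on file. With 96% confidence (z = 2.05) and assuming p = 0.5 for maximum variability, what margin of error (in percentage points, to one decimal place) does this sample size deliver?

SE(p̂) = √[p(1−p)/n] = √[0.2500/1333] = 0.01369.
E = z × SE = 2.05 × 0.01369 = 0.02807, or 2.8 percentage points.

2.8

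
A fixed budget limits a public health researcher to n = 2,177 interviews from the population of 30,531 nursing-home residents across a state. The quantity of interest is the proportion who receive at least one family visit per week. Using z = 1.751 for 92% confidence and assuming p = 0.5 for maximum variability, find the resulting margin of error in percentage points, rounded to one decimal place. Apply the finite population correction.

Finite-population factor: (N−n)/(N−1) = (30531−2177)/(30531−1) = 0.9287.
SE(p̂) = √[p(1−p)/n · (N−n)/(N−1)] = √[0.2500/2177 × 0.9287] = 0.01033.
E = z × SE = 1.751 × 0.01033 = 0.01808 ≈ 1.8 percentage points.

1.8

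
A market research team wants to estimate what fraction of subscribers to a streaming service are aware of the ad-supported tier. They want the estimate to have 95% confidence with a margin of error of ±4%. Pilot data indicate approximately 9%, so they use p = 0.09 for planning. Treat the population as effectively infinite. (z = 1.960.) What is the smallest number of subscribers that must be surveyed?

With p = 0.09, p(1−p) = 0.0819.
n = z²·p(1−p)/E² = 1.960² × 0.0819 / 0.040² = 3.8416 × 0.0819 / 0.001600 ≈ 196.64.
Rounding up gives n = 197.

197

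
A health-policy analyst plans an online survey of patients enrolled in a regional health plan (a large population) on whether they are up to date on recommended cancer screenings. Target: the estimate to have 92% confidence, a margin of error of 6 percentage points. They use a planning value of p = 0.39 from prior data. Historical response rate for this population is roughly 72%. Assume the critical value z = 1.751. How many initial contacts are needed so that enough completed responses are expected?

282

Completed interviews needed: n₀ = 1.751² × 0.2379 / 0.060² ≈ 202.61 → 203.
At a 72% response rate, contacts needed = 203 / 0.72 ≈ 281.94 → 282.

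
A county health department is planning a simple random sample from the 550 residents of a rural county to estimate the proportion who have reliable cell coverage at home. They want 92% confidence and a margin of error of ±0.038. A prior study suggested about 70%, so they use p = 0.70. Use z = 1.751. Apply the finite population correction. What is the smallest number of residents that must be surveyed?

Unadjusted: n₀ = 1.751² × 0.70 × 0.30 / 0.038² ≈ 445.89, so n₀ = 446.
Finite population correction with N = 550: n = n₀ / (1 + (n₀−1)/N) = 446 / (1 + 445/550) = 446 / 1.8091 ≈ 246.53.
Rounding up, n = 247.

247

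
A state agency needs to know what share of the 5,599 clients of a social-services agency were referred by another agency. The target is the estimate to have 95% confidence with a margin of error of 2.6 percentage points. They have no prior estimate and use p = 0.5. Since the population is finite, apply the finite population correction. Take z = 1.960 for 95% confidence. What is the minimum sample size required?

Unadjusted: n₀ = 1.960² × 0.50 × 0.50 / 0.026² ≈ 1420.71, so n₀ = 1421.
Finite population correction with N = 5,599: n = n₀ / (1 + (n₀−1)/N) = 1421 / (1 + 1420/5599) = 1421 / 1.2536 ≈ 1133.52.
Rounding up, n = 1134.

1134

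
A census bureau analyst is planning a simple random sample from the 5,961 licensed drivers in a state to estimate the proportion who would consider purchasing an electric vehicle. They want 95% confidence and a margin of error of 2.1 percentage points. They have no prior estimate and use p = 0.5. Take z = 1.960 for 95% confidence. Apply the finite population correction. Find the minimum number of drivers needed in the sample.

Unadjusted: n₀ = 1.960² × 0.50 × 0.50 / 0.021² ≈ 2177.78, so n₀ = 2178.
Finite population correction with N = 5,961: n = n₀ / (1 + (n₀−1)/N) = 2178 / (1 + 2177/5961) = 2178 / 1.3652 ≈ 1595.36.
Rounding up, n = 1596.

1596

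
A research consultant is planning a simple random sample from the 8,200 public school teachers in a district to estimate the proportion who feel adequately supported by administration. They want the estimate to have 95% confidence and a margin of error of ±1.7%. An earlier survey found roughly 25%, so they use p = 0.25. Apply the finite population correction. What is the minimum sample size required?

1912

For 95% confidence, z = 1.96.
Unadjusted: n₀ = 1.96² × 0.25 × 0.75 / 0.017² ≈ 2492.39, so n₀ = 2493.
Finite population correction with N = 8,200: n = n₀ / (1 + (n₀−1)/N) = 2493 / (1 + 2492/8200) = 2493 / 1.3039 ≈ 1911.95.
Rounding up, n = 1912.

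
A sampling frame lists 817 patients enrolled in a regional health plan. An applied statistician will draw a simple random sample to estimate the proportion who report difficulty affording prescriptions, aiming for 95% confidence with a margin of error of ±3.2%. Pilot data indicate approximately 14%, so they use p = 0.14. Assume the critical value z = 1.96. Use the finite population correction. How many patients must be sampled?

Unadjusted: n₀ = 1.96² × 0.14 × 0.86 / 0.032² ≈ 451.69, so n₀ = 452.
Finite population correction with N = 817: n = n₀ / (1 + (n₀−1)/N) = 452 / (1 + 451/817) = 452 / 1.5520 ≈ 291.23.
Rounding up, n = 292.

292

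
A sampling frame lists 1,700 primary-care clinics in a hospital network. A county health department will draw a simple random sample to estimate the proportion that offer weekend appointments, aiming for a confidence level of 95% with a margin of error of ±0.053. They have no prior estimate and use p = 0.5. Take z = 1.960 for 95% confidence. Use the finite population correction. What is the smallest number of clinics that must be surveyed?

285

Unadjusted: n₀ = 1.960² × 0.50 × 0.50 / 0.053² ≈ 341.90, so n₀ = 342.
Finite population correction with N = 1,700: n = n₀ / (1 + (n₀−1)/N) = 342 / (1 + 341/1700) = 342 / 1.2006 ≈ 284.86.
Rounding up, n = 285.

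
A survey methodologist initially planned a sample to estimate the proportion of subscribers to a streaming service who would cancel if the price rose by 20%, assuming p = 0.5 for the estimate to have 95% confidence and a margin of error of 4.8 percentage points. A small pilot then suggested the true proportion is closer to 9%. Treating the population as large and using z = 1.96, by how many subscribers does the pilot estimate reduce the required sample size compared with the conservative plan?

Conservative (p = 0.5): n = 1.96² × 0.25 / 0.048² ≈ 416.84 → 417.
Using p = 0.09: p(1−p) = 0.0819, so n = 1.96² × 0.0819 / 0.048² ≈ 136.56 → 137.
Reduction: 417 − 137 = 280.

280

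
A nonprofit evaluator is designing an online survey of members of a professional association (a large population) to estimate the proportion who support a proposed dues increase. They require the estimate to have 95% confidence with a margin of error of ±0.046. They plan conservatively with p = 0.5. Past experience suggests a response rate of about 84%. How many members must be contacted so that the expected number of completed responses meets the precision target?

For 95% confidence, z = 1.960.
Completed interviews needed: n₀ = 1.960² × 0.2500 / 0.046² ≈ 453.88 → 454.
At an 84% response rate, contacts needed = 454 / 0.84 ≈ 540.48 → 541.

541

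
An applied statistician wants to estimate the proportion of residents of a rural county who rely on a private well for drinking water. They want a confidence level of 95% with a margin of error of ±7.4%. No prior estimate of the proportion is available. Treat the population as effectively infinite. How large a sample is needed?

For 95% confidence, z = 1.96.
With no prior estimate, use p = 0.5, giving p(1−p) = 0.25.
n = z²·p(1−p)/E² = 1.96² × 0.2500 / 0.074² = 3.8416 × 0.2500 / 0.005476 ≈ 175.38.
Rounding up gives n = 176.

176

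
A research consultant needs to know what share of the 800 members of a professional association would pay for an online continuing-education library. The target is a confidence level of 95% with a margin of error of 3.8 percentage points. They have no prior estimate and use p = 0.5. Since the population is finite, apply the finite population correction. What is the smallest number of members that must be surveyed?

For 95% confidence, z = 1.960.
Unadjusted: n₀ = 1.960² × 0.50 × 0.50 / 0.038² ≈ 665.10, so n₀ = 666.
Finite population correction with N = 800: n = n₀ / (1 + (n₀−1)/N) = 666 / (1 + 665/800) = 666 / 1.8313 ≈ 363.69.
Rounding up, n = 364.

364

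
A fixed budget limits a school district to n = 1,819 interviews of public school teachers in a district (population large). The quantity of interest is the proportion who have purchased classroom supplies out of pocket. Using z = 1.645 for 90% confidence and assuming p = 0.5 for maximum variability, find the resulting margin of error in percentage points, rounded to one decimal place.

1.9

SE(p̂) = √[p(1−p)/n] = √[0.2500/1819] = 0.01172.
E = z × SE = 1.645 × 0.01172 = 0.01928, or 1.9 percentage points.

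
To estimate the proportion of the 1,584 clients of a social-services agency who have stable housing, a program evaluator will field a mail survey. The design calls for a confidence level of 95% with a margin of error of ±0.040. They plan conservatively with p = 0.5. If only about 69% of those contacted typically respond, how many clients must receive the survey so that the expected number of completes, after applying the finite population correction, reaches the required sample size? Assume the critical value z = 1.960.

632

Completed interviews needed (unadjusted): n₀ = 1.960² × 0.2500 / 0.040² ≈ 600.25 → 601.
FPC for N = 1,584: n = 601 / (1 + 600/1584) = 601 / 1.3788 ≈ 435.89 → 436.
At a 69% response rate, contacts needed = 436 / 0.69 ≈ 631.88 → 632.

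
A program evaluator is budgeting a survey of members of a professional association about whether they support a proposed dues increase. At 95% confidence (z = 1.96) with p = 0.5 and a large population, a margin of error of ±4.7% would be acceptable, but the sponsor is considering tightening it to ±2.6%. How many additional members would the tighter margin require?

At ±4.7%: n = 1.96² × 0.2500 / 0.047² ≈ 434.77 → 435.
At ±2.6%: n = 1.96² × 0.2500 / 0.026² ≈ 1420.71 → 1421.
Additional respondents: 1421 − 435 = 986.

986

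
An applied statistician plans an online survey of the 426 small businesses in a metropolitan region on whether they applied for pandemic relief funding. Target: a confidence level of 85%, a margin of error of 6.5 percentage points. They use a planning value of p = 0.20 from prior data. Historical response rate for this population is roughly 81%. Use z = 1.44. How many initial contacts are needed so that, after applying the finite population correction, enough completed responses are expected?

Completed interviews needed (unadjusted): n₀ = 1.44² × 0.1600 / 0.065² ≈ 78.53 → 79.
FPC for N = 426: n = 79 / (1 + 78/426) = 79 / 1.1831 ≈ 66.77 → 67.
At an 81% response rate, contacts needed = 67 / 0.81 ≈ 82.72 → 83.

83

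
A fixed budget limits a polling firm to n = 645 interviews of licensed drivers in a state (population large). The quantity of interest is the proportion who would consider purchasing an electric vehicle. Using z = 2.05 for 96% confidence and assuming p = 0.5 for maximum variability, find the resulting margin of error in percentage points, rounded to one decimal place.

4.0

SE(p̂) = √[p(1−p)/n] = √[0.2500/645] = 0.01969.
E = z × SE = 2.05 × 0.01969 = 0.04036, or 4.0 percentage points.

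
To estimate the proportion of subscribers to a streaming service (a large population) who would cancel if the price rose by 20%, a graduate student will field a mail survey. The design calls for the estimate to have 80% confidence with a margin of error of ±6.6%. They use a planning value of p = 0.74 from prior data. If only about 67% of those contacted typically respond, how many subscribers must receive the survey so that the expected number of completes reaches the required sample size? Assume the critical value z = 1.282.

109

Completed interviews needed: n₀ = 1.282² × 0.1924 / 0.066² ≈ 72.59 → 73.
At a 67% response rate, contacts needed = 73 / 0.67 ≈ 108.96 → 109.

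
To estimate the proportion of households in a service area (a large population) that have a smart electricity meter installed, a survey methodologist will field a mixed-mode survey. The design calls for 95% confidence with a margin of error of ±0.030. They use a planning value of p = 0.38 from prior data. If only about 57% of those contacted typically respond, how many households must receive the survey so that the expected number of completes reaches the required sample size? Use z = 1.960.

1765

Completed interviews needed: n₀ = 1.960² × 0.2356 / 0.030² ≈ 1005.65 → 1006.
At a 57% response rate, contacts needed = 1006 / 0.57 ≈ 1764.91 → 1765.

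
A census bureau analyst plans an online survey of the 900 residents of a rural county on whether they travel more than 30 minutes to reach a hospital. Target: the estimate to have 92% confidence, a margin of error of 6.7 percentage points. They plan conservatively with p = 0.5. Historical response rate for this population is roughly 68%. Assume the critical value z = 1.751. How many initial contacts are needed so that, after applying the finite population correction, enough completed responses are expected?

212

Completed interviews needed (unadjusted): n₀ = 1.751² × 0.2500 / 0.067² ≈ 170.75 → 171.
FPC for N = 900: n = 171 / (1 + 170/900) = 171 / 1.1889 ≈ 143.83 → 144.
At a 68% response rate, contacts needed = 144 / 0.68 ≈ 211.76 → 212.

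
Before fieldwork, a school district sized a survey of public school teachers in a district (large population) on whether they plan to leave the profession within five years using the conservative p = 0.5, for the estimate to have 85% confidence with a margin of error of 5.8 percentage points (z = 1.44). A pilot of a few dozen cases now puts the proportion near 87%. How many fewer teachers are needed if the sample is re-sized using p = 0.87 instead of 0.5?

Conservative (p = 0.5): n = 1.44² × 0.25 / 0.058² ≈ 154.10 → 155.
Using p = 0.87: p(1−p) = 0.1131, so n = 1.44² × 0.1131 / 0.058² ≈ 69.72 → 70.
Reduction: 155 − 70 = 85.

85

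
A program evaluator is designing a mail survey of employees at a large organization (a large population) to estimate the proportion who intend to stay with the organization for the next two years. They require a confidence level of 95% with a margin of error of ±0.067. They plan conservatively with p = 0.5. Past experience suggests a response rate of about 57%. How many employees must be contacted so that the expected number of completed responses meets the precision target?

376

For 95% confidence, z = 1.960.
Completed interviews needed: n₀ = 1.960² × 0.2500 / 0.067² ≈ 213.95 → 214.
At a 57% response rate, contacts needed = 214 / 0.57 ≈ 375.44 → 376.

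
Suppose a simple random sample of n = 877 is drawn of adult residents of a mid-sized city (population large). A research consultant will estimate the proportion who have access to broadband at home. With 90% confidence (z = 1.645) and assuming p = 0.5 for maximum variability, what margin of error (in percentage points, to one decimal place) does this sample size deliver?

2.8

SE(p̂) = √[p(1−p)/n] = √[0.2500/877] = 0.01688.
E = z × SE = 1.645 × 0.01688 = 0.02777, or 2.8 percentage points.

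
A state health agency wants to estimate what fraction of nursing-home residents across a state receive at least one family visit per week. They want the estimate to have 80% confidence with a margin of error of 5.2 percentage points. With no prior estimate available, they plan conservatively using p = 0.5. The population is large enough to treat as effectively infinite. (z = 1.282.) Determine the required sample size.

152

With p = 0.5, p(1−p) = 0.25.
n = z²·p(1−p)/E² = 1.282² × 0.2500 / 0.052² = 1.6435 × 0.2500 / 0.002704 ≈ 151.95.
Rounding up gives n = 152.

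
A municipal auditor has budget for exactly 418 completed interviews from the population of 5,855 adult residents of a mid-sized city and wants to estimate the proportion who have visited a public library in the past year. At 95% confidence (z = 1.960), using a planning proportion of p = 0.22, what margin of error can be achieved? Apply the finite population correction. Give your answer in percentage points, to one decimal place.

Finite-population factor: (N−n)/(N−1) = (5855−418)/(5855−1) = 0.9288.
SE(p̂) = √[p(1−p)/n · (N−n)/(N−1)] = √[0.1716/418 × 0.9288] = 0.01953.
E = z × SE = 1.960 × 0.01953 = 0.03827 ≈ 3.8 percentage points.

3.8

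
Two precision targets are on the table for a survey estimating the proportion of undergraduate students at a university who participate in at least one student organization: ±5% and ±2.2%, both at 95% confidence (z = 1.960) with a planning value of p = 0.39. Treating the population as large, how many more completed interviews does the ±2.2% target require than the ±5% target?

At ±5%: n = 1.960² × 0.2379 / 0.050² ≈ 365.57 → 366.
At ±2.2%: n = 1.960² × 0.2379 / 0.022² ≈ 1888.26 → 1889.
Additional respondents: 1889 − 366 = 1523.

1523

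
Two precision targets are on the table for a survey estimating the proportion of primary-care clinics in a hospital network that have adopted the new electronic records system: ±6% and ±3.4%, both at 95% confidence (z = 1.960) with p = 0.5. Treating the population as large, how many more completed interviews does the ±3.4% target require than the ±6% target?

564

At ±6%: n = 1.960² × 0.2500 / 0.060² ≈ 266.78 → 267.
At ±3.4%: n = 1.960² × 0.2500 / 0.034² ≈ 830.80 → 831.
Additional respondents: 831 − 267 = 564.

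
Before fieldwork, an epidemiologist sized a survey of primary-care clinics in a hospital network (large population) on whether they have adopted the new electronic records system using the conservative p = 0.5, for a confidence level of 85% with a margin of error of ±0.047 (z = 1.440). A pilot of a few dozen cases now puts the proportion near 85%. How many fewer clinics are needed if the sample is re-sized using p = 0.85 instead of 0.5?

115

Conservative (p = 0.5): n = 1.440² × 0.25 / 0.047² ≈ 234.68 → 235.
Using p = 0.85: p(1−p) = 0.1275, so n = 1.440² × 0.1275 / 0.047² ≈ 119.68 → 120.
Reduction: 235 − 120 = 115.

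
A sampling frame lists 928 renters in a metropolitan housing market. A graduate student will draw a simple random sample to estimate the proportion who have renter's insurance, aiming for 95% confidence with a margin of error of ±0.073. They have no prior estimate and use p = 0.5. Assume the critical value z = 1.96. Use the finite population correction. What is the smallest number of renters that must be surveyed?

152

Unadjusted: n₀ = 1.96² × 0.50 × 0.50 / 0.073² ≈ 180.22, so n₀ = 181.
Finite population correction with N = 928: n = n₀ / (1 + (n₀−1)/N) = 181 / (1 + 180/928) = 181 / 1.1940 ≈ 151.60.
Rounding up, n = 152.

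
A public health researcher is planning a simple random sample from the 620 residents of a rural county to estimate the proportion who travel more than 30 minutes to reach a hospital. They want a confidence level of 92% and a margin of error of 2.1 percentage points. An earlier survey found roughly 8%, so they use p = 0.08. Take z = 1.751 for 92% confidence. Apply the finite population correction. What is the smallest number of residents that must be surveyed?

Unadjusted: n₀ = 1.751² × 0.08 × 0.92 / 0.021² ≈ 511.70, so n₀ = 512.
Finite population correction with N = 620: n = n₀ / (1 + (n₀−1)/N) = 512 / (1 + 511/620) = 512 / 1.8242 ≈ 280.67.
Rounding up, n = 281.

281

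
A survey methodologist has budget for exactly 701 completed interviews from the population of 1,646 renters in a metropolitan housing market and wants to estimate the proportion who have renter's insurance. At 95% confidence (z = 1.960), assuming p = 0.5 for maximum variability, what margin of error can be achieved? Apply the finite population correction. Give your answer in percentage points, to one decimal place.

2.8

Finite-population factor: (N−n)/(N−1) = (1646−701)/(1646−1) = 0.5745.
SE(p̂) = √[p(1−p)/n · (N−n)/(N−1)] = √[0.2500/701 × 0.5745] = 0.01431.
E = z × SE = 1.960 × 0.01431 = 0.02805 ≈ 2.8 percentage points.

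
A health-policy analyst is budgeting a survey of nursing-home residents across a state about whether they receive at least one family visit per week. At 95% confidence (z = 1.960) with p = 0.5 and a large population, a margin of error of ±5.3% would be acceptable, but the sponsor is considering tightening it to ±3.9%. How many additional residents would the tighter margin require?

At ±5.3%: n = 1.960² × 0.2500 / 0.053² ≈ 341.90 → 342.
At ±3.9%: n = 1.960² × 0.2500 / 0.039² ≈ 631.43 → 632.
Additional respondents: 632 − 342 = 290.

290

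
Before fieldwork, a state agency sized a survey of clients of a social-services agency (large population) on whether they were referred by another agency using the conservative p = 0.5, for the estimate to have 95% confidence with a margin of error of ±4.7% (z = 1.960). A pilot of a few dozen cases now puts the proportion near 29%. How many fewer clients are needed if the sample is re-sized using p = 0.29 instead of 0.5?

76

Conservative (p = 0.5): n = 1.960² × 0.25 / 0.047² ≈ 434.77 → 435.
Using p = 0.29: p(1−p) = 0.2059, so n = 1.960² × 0.2059 / 0.047² ≈ 358.07 → 359.
Reduction: 435 − 359 = 76.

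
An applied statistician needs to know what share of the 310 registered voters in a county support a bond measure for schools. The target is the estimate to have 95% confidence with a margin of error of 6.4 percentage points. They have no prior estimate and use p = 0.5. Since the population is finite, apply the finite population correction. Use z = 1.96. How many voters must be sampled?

Unadjusted: n₀ = 1.96² × 0.50 × 0.50 / 0.064² ≈ 234.47, so n₀ = 235.
Finite population correction with N = 310: n = n₀ / (1 + (n₀−1)/N) = 235 / (1 + 234/310) = 235 / 1.7548 ≈ 133.92.
Rounding up, n = 134.

134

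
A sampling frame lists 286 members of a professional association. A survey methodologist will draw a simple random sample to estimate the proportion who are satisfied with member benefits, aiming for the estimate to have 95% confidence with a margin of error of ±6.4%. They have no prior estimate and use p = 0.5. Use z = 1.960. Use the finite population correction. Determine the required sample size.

Unadjusted: n₀ = 1.960² × 0.50 × 0.50 / 0.064² ≈ 234.47, so n₀ = 235.
Finite population correction with N = 286: n = n₀ / (1 + (n₀−1)/N) = 235 / (1 + 234/286) = 235 / 1.8182 ≈ 129.25.
Rounding up, n = 130.

130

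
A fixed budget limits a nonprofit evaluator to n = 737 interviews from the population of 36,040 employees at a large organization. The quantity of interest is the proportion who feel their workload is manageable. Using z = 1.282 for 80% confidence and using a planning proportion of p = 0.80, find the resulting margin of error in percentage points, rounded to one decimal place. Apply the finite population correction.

1.9

Finite-population factor: (N−n)/(N−1) = (36040−737)/(36040−1) = 0.9796.
SE(p̂) = √[p(1−p)/n · (N−n)/(N−1)] = √[0.1600/737 × 0.9796] = 0.01458.
E = z × SE = 1.282 × 0.01458 = 0.01870 ≈ 1.9 percentage points.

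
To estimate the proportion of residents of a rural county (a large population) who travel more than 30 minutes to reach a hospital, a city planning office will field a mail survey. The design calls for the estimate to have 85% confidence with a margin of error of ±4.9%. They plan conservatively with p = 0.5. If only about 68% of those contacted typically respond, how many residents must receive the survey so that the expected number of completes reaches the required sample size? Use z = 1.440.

318

Completed interviews needed: n₀ = 1.440² × 0.2500 / 0.049² ≈ 215.91 → 216.
At a 68% response rate, contacts needed = 216 / 0.68 ≈ 317.65 → 318.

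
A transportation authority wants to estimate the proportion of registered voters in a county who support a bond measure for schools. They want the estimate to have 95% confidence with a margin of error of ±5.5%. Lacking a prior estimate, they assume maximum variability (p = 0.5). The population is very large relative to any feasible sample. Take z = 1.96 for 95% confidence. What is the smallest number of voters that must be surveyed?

With p = 0.5, p(1−p) = 0.25.
n = z²·p(1−p)/E² = 1.96² × 0.2500 / 0.055² = 3.8416 × 0.2500 / 0.003025 ≈ 317.49.
Rounding up gives n = 318.

318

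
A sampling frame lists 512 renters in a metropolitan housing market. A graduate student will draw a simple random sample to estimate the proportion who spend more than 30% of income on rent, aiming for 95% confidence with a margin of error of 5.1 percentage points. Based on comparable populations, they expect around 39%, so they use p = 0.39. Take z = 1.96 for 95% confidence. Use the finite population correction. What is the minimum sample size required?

209

Unadjusted: n₀ = 1.96² × 0.39 × 0.61 / 0.051² ≈ 351.37, so n₀ = 352.
Finite population correction with N = 512: n = n₀ / (1 + (n₀−1)/N) = 352 / (1 + 351/512) = 352 / 1.6855 ≈ 208.83.
Rounding up, n = 209.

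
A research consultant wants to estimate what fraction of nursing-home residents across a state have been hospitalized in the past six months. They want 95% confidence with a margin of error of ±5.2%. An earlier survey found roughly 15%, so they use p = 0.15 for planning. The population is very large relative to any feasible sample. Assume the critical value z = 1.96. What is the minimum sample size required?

182

With p = 0.15, p(1−p) = 0.1275.
n = z²·p(1−p)/E² = 1.96² × 0.1275 / 0.052² = 3.8416 × 0.1275 / 0.002704 ≈ 181.14.
Rounding up gives n = 182.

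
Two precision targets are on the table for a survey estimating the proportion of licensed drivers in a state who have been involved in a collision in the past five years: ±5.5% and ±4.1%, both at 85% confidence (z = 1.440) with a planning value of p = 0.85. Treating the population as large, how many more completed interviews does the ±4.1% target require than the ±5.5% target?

At ±5.5%: n = 1.440² × 0.1275 / 0.055² ≈ 87.40 → 88.
At ±4.1%: n = 1.440² × 0.1275 / 0.041² ≈ 157.28 → 158.
Additional respondents: 158 − 88 = 70.

70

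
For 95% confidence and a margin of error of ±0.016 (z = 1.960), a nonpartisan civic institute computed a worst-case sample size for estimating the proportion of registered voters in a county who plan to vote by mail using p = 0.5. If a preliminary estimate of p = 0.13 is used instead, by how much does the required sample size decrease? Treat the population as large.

2054

Conservative (p = 0.5): n = 1.960² × 0.25 / 0.016² ≈ 3751.56 → 3752.
Using p = 0.13: p(1−p) = 0.1131, so n = 1.960² × 0.1131 / 0.016² ≈ 1697.21 → 1698.
Reduction: 3752 − 1698 = 2054.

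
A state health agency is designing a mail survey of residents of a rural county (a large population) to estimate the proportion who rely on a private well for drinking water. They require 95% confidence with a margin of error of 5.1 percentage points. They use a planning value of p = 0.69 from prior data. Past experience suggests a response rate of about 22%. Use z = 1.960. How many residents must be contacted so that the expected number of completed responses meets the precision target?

Completed interviews needed: n₀ = 1.960² × 0.2139 / 0.051² ≈ 315.92 → 316.
At a 22% response rate, contacts needed = 316 / 0.22 ≈ 1436.36 → 1437.

1437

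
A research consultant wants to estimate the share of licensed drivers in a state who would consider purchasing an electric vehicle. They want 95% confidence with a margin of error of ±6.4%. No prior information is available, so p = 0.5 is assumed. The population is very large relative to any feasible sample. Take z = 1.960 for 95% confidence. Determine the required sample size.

With p = 0.5, p(1−p) = 0.25.
n = z²·p(1−p)/E² = 1.960² × 0.2500 / 0.064² = 3.8416 × 0.2500 / 0.004096 ≈ 234.47.
Rounding up gives n = 235.

235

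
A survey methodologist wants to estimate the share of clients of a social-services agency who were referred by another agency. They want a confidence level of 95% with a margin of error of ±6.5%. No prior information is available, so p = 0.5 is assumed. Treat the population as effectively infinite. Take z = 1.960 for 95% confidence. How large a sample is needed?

With p = 0.5, p(1−p) = 0.25.
n = z²·p(1−p)/E² = 1.960² × 0.2500 / 0.065² = 3.8416 × 0.2500 / 0.004225 ≈ 227.31.
Rounding up gives n = 228.

228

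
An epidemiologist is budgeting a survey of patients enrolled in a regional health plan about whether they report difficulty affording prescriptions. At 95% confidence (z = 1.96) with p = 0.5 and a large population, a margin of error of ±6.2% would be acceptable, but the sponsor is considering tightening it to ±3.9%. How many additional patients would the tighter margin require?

382

At ±6.2%: n = 1.96² × 0.2500 / 0.062² ≈ 249.84 → 250.
At ±3.9%: n = 1.96² × 0.2500 / 0.039² ≈ 631.43 → 632.
Additional respondents: 632 − 250 = 382.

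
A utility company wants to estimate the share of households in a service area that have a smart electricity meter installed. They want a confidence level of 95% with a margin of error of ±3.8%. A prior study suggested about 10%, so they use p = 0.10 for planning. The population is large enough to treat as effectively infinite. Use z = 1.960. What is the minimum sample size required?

240

With p = 0.10, p(1−p) = 0.0900.
n = z²·p(1−p)/E² = 1.960² × 0.0900 / 0.038² = 3.8416 × 0.0900 / 0.001444 ≈ 239.43.
Rounding up gives n = 240.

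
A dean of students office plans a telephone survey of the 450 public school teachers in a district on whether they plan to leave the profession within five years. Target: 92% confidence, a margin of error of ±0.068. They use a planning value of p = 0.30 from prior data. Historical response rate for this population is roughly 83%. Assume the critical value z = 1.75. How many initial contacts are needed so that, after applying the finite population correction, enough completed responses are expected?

129

Completed interviews needed (unadjusted): n₀ = 1.75² × 0.2100 / 0.068² ≈ 139.08 → 140.
FPC for N = 450: n = 140 / (1 + 139/450) = 140 / 1.3089 ≈ 106.96 → 107.
At an 83% response rate, contacts needed = 107 / 0.83 ≈ 128.92 → 129.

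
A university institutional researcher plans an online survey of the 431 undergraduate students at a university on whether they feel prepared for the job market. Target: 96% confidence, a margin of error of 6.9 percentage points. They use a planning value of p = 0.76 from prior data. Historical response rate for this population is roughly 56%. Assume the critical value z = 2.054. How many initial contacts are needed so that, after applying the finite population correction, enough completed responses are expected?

211

Completed interviews needed (unadjusted): n₀ = 2.054² × 0.1824 / 0.069² ≈ 161.63 → 162.
FPC for N = 431: n = 162 / (1 + 161/431) = 162 / 1.3735 ≈ 117.94 → 118.
At a 56% response rate, contacts needed = 118 / 0.56 ≈ 210.71 → 211.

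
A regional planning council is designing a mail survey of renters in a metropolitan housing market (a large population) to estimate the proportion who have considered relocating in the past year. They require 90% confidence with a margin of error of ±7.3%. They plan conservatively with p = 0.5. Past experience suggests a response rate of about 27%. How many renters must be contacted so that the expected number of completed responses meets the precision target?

471

For 90% confidence, z = 1.645.
Completed interviews needed: n₀ = 1.645² × 0.2500 / 0.073² ≈ 126.95 → 127.
At a 27% response rate, contacts needed = 127 / 0.27 ≈ 470.37 → 471.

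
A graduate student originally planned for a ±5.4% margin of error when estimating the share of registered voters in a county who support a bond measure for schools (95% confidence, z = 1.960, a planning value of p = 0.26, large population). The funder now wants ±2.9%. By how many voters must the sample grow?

At ±5.4%: n = 1.960² × 0.1924 / 0.054² ≈ 253.47 → 254.
At ±2.9%: n = 1.960² × 0.1924 / 0.029² ≈ 878.86 → 879.
Additional respondents: 879 − 254 = 625.

625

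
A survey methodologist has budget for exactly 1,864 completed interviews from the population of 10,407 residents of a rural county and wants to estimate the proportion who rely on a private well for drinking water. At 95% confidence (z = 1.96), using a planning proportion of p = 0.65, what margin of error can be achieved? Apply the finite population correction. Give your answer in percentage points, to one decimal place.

Finite-population factor: (N−n)/(N−1) = (10407−1864)/(10407−1) = 0.8210.
SE(p̂) = √[p(1−p)/n · (N−n)/(N−1)] = √[0.2275/1864 × 0.8210] = 0.01001.
E = z × SE = 1.96 × 0.01001 = 0.01962 ≈ 2.0 percentage points.

2.0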